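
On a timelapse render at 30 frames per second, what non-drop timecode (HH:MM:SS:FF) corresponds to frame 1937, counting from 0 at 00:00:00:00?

00:01:04:17

1937 ÷ 30 = 64 full seconds, remainder 17 frames.
64 s = 0 h 1 min 4 s.
Timecode: 00:01:04:17.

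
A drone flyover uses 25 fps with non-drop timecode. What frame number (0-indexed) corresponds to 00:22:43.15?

Total seconds to the label: (0 × 3600 + 22 × 60 + 43) = 1363.
Frame index = 1363 × 25 + 15 = 34090.

34090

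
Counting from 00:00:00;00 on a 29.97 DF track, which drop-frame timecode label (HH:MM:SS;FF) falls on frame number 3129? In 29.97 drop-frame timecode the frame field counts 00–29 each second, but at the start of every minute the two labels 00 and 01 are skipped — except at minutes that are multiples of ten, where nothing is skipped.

Each 10-minute DF block holds 10 × 60 × 30 − 9 × 2 = 17982 frames. 3129 ÷ 17982 → 0 full blocks, remainder 3129.
Within the partial block the first minute is 1800 frames and each further minute 1798, so 1 further minute boundary passed. Total skipped labels = 18 × 0 + 2 × 1 = 2.
Non-drop label index = 3129 + 2 = 3131; at 30 labels/s that is 00:01:44:11, i.e. DF 00:01:44;11.

00:01:44;11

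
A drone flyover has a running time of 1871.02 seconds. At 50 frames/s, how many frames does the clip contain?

Frames = 1871.02 × 50 = 93551.

93551 frames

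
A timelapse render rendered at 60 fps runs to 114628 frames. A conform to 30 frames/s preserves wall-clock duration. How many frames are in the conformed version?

Target frames = source frames × (target rate / source rate) = 114628 × (30)/(60) = 114628 × 1/2 = 57314.

57314 frames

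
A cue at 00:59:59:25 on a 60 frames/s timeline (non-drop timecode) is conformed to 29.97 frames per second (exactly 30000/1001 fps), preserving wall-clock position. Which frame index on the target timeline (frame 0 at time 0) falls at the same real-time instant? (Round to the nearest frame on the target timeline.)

frame 107875

Source frame index: (0×3600 + 59×60 + 59) × 60 + 25 = 215965.
Real time: 215965 / (60) = 43193/12 s.
Target frame: (43193/12) × (30000/1001) = 107982500/1001 ≈ 107874.625 → 107875.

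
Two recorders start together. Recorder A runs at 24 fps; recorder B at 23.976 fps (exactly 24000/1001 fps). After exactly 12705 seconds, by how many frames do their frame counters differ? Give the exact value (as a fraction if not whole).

A emits 24 × 12705 = 304920 frames; B emits 24000/1001 × 12705 = 3960000/13.
Difference = 3960/13 frames (≈ 304.6154); B is behind A.

3960/13 frames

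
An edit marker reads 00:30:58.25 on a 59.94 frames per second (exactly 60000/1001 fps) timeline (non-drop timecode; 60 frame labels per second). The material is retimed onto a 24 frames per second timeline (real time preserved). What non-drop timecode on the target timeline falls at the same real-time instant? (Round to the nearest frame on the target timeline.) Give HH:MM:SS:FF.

Source frame index: (0×3600 + 30×60 + 58) × 60 + 25 = 111505.
Real time: 111505 / (60000/1001) = 22323301/12000 s.
Target frame: (22323301/12000) × (24) = 22323301/500 ≈ 44646.602 → 44647.
At 24 labels/s: frame 44647 → 00:31:00:07.

00:31:00:07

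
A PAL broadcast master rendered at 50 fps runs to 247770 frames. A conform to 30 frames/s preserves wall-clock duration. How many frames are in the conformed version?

148662 frames

Target frames = source frames × (target rate / source rate) = 247770 × (30)/(50) = 247770 × 3/5 = 148662.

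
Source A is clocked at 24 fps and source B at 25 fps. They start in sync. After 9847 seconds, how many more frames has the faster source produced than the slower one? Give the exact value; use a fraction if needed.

9847 frames

A emits 24 × 9847 = 236328 frames; B emits 25 × 9847 = 246175.
Difference = 9847 frames; B is ahead of A.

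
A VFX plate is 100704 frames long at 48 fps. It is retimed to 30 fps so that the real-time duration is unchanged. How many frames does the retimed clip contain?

62940 frames

Target frames = source frames × (target rate / source rate) = 100704 × (30)/(48) = 100704 × 5/8 = 62940.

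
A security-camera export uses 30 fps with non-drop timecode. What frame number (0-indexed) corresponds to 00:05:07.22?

Total seconds to the label: (0 × 3600 + 5 × 60 + 7) = 307.
Frame index = 307 × 30 + 22 = 9232.

9232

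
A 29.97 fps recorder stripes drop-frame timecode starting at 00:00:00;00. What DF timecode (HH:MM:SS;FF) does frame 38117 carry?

00:21:11;25

Ten DF minutes hold 17982 frames, so frame 38117 lies in block 2 (frames 35964–53945) with 2153 frames into that block.
The block's first minute is 1800 frames and the rest 1798 each; 2153 frames reaches minute 1, so 2 × 18 + 1 × 2 = 38 labels have been skipped so far.
Adding those back, label number 38117 + 38 = 38155 at 30 labels/s is 1271 s + 25 f = 0 h 21 min 11 s frame 25, i.e. 00:21:11;25.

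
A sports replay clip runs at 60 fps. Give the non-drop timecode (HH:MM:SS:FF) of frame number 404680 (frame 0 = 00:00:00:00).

01:52:24:40

404680 ÷ 60 = 6744 full seconds, remainder 40 frames.
6744 s = 1 h 52 min 24 s.
Timecode: 01:52:24:40.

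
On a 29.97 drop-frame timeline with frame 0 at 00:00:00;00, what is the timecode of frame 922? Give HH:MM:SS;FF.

Ten DF minutes hold 17982 frames, so frame 922 lies in block 0 (frames 0–17981) with 922 frames into that block.
The block's first minute is 1800 frames and the rest 1798 each; 922 frames reaches minute 0, so 0 × 18 + 0 × 2 = 0 labels have been skipped so far.
Adding those back, label number 922 + 0 = 922 at 30 labels/s is 30 s + 22 f = 0 h 0 min 30 s frame 22, i.e. 00:00:30;22.

00:00:30;22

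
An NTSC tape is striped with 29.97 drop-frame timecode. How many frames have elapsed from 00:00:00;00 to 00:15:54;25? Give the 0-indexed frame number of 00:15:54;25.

Complete 10-minute blocks: 1, each 17982 frames → 17982.
Remaining 5 whole minutes in the current block: 1800 + 4 × 1798 = 8992 frames.
Within the current minute: 54 × 30 + 25 − 2 = 1643 (labels ;00/;01 skipped at this minute). Total = 17982 + 8992 + 1643 = 28617.

28617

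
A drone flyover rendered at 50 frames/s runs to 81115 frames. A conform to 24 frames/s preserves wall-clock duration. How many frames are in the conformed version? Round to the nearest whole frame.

38935 frames

Frames at target rate = 81115 × (24) / (50) = 194676/5 ≈ 38935.200.
Nearest whole frame: 38935.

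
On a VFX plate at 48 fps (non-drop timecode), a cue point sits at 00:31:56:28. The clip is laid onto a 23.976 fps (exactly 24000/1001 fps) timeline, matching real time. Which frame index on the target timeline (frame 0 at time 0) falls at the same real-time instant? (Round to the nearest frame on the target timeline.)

frame 45952

Source frame index: (0×3600 + 31×60 + 56) × 48 + 28 = 91996.
Real time: 91996 / (48) = 22999/12 s.
Target frame: (22999/12) × (24000/1001) = 45998000/1001 ≈ 45952.048 → 45952.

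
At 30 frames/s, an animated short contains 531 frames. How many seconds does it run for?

17.7 seconds

Running time = 531 / (30) = 17.7 s.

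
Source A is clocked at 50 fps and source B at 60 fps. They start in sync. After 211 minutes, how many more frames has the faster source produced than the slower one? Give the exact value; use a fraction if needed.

126600 frames

211 min = 12660 s.
A emits 50 × 12660 = 633000 frames; B emits 60 × 12660 = 759600.
Difference = 126600 frames; B is ahead of A.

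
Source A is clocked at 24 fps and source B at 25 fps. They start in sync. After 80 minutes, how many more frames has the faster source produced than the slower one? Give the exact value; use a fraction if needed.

80 min = 4800 s.
A emits 24 × 4800 = 115200 frames; B emits 25 × 4800 = 120000.
Difference = 4800 frames; B is ahead of A.

4800 frames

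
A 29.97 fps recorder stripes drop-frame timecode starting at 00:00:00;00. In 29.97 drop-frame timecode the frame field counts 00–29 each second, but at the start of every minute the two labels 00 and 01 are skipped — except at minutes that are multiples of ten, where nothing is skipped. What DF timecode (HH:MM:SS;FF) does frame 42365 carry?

Ten DF minutes hold 17982 frames, so frame 42365 lies in block 2 (frames 35964–53945) with 6401 frames into that block.
The block's first minute is 1800 frames and the rest 1798 each; 6401 frames reaches minute 3, so 2 × 18 + 3 × 2 = 42 labels have been skipped so far.
Adding those back, label number 42365 + 42 = 42407 at 30 labels/s is 1413 s + 17 f = 0 h 23 min 33 s frame 17, i.e. 00:23:33;17.

00:23:33;17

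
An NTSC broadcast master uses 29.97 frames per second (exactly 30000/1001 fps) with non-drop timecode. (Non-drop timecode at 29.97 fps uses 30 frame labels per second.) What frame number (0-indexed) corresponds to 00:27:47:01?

Total seconds to the label: (0 × 3600 + 27 × 60 + 47) = 1667.
Frame index = 1667 × 30 + 1 = 50011.

frame 50011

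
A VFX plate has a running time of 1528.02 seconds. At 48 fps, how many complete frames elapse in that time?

Frames = 1528.02 × 48 = 1833624/25 ≈ 73344.9600.
Complete frames: 73344.

73344 frames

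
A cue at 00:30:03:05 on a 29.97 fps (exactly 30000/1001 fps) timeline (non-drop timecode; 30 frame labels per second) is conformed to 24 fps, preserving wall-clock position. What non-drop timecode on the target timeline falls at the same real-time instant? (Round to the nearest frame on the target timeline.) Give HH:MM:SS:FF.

Source frame index: (0×3600 + 30×60 + 3) × 30 + 5 = 54095.
Real time: 54095 / (30000/1001) = 10829819/6000 s.
Target frame: (10829819/6000) × (24) = 10829819/250 ≈ 43319.276 → 43319.
At 24 labels/s: frame 43319 → 00:30:04:23.

00:30:04:23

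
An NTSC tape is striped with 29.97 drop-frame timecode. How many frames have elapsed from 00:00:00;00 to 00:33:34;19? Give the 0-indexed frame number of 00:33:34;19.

60379

As if non-drop at 30 labels/s: (0 × 3600 + 33 × 60 + 34) × 30 + 19 = 60439.
Minute boundaries passed: 33; those not divisible by 10: 33 − 3 = 30; dropped labels = 2 × 30 = 60.
Actual frame index = 60439 − 60 = 60379.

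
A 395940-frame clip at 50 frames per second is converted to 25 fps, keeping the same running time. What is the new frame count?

Frames at target rate = 395940 × (25) / (50) = 197970.

197970 frames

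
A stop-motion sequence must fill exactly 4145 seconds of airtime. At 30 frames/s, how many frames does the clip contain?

124350 frames

Frames = 4145 × 30 = 124350.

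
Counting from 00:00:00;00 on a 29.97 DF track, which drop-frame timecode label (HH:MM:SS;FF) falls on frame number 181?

00:00:06;01

Ten DF minutes hold 17982 frames, so frame 181 lies in block 0 (frames 0–17981) with 181 frames into that block.
The block's first minute is 1800 frames and the rest 1798 each; 181 frames reaches minute 0, so 0 × 18 + 0 × 2 = 0 labels have been skipped so far.
Adding those back, label number 181 + 0 = 181 at 30 labels/s is 6 s + 1 f = 0 h 0 min 6 s frame 1, i.e. 00:00:06;01.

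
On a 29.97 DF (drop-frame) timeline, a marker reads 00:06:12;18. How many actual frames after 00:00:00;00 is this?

As if non-drop at 30 labels/s: (0 × 3600 + 6 × 60 + 12) × 30 + 18 = 11178.
Minute boundaries passed: 6; those not divisible by 10: 6 − 0 = 6; dropped labels = 2 × 6 = 12.
Actual frame index = 11178 − 12 = 11166.

11166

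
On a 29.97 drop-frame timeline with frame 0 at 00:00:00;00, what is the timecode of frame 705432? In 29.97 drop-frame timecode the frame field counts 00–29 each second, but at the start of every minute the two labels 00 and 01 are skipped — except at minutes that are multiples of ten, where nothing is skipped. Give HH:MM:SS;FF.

06:32:17;28

Ten DF minutes hold 17982 frames, so frame 705432 lies in block 39 (frames 701298–719279) with 4134 frames into that block.
The block's first minute is 1800 frames and the rest 1798 each; 4134 frames reaches minute 2, so 39 × 18 + 2 × 2 = 706 labels have been skipped so far.
Adding those back, label number 705432 + 706 = 706138 at 30 labels/s is 23537 s + 28 f = 6 h 32 min 17 s frame 28, i.e. 06:32:17;28.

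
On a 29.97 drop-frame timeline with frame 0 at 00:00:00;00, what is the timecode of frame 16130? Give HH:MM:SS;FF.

Each 10-minute DF block holds 10 × 60 × 30 − 9 × 2 = 17982 frames. 16130 ÷ 17982 → 0 full blocks, remainder 16130.
Within the partial block the first minute is 1800 frames and each further minute 1798, so 8 further minute boundaries passed. Total skipped labels = 18 × 0 + 2 × 8 = 16.
Non-drop label index = 16130 + 16 = 16146; at 30 labels/s that is 00:08:58:06, i.e. DF 00:08:58;06.

00:08:58;06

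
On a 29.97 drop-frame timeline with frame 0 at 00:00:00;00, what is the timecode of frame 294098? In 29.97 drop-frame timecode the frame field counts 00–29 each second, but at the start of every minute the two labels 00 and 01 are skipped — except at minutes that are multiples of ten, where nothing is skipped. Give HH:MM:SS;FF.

02:43:33;02

Ten DF minutes hold 17982 frames, so frame 294098 lies in block 16 (frames 287712–305693) with 6386 frames into that block.
The block's first minute is 1800 frames and the rest 1798 each; 6386 frames reaches minute 3, so 16 × 18 + 3 × 2 = 294 labels have been skipped so far.
Adding those back, label number 294098 + 294 = 294392 at 30 labels/s is 9813 s + 2 f = 2 h 43 min 33 s frame 2, i.e. 02:43:33;02.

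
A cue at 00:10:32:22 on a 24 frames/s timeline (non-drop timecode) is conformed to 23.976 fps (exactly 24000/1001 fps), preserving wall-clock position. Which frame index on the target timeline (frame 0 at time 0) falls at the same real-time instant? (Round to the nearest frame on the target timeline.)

Source frame index: (0×3600 + 10×60 + 32) × 24 + 22 = 15190.
Real time: 15190 / (24) = 7595/12 s.
Target frame: (7595/12) × (24000/1001) = 2170000/143 ≈ 15174.825 → 15175.

frame 15175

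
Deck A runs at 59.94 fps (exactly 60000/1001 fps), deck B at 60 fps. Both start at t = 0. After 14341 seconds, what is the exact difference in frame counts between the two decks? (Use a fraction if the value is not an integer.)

A emits 60000/1001 × 14341 = 860460000/1001 frames; B emits 60 × 14341 = 860460.
Difference = 860460/1001 frames (≈ 859.6004); B is ahead of A.

860460/1001 frames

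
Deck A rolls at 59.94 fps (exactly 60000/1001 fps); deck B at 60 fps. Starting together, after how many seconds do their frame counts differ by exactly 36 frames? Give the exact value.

600.6 seconds

The gap grows by |60 − 60000/1001| = 60/1001 frames per second.
Time for a 36-frame gap: 36 ÷ (60/1001) = 600.6 s.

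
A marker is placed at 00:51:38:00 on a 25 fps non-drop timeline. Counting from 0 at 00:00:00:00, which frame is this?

77450

Total seconds to the label: (0 × 3600 + 51 × 60 + 38) = 3098.
Frame index = 3098 × 25 + 0 = 77450.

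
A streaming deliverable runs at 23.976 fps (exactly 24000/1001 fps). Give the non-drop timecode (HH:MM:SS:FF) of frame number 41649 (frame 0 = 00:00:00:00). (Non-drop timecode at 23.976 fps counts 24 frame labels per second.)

41649 ÷ 24 = 1735 full seconds, remainder 9 frames.
1735 s = 0 h 28 min 55 s.
Timecode: 00:28:55:09.

00:28:55:09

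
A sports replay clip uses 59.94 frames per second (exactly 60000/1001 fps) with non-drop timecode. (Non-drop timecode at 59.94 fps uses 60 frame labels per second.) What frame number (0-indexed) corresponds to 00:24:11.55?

87115

Total seconds to the label: (0 × 3600 + 24 × 60 + 11) = 1451.
Frame index = 1451 × 60 + 55 = 87115.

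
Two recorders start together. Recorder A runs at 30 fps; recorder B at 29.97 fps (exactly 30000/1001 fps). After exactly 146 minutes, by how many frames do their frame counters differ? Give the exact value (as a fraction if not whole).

146 min = 8760 s.
A emits 30 × 8760 = 262800 frames; B emits 30000/1001 × 8760 = 262800000/1001.
Difference = 262800/1001 frames (≈ 262.5375); B is behind A.

262800/1001 frames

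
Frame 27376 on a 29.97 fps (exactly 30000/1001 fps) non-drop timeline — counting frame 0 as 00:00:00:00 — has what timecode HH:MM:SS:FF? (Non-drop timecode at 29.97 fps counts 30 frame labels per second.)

27376 ÷ 30 = 912 full seconds, remainder 16 frames.
912 s = 0 h 15 min 12 s.
Timecode: 00:15:12:16.

00:15:12:16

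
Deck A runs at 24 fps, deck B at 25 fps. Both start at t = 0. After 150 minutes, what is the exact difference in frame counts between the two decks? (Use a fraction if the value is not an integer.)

9000 frames

150 min = 9000 s.
A emits 24 × 9000 = 216000 frames; B emits 25 × 9000 = 225000.
Difference = 9000 frames; B is ahead of A.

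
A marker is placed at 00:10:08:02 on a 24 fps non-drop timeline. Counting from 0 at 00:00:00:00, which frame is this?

Total seconds to the label: (0 × 3600 + 10 × 60 + 8) = 608.
Frame index = 608 × 24 + 2 = 14594.

14594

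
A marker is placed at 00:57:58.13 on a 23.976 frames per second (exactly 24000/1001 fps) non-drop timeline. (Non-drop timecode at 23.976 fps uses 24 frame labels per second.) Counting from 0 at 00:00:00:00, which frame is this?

Total seconds to the label: (0 × 3600 + 57 × 60 + 58) = 3478.
Frame index = 3478 × 24 + 13 = 83485.

frame 83485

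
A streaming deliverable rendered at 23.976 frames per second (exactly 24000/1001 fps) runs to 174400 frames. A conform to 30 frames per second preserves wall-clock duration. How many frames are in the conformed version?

Target frames = source frames × (target rate / source rate) = 174400 × (30)/(24000/1001) = 174400 × 1001/800 = 218218.

218218 frames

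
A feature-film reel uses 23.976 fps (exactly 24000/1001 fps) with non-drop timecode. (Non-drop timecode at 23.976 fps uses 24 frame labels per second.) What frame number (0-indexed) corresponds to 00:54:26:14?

Total seconds to the label: (0 × 3600 + 54 × 60 + 26) = 3266.
Frame index = 3266 × 24 + 14 = 78398.

frame 78398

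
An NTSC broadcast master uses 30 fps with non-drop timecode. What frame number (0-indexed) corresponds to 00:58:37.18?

Total seconds to the label: (0 × 3600 + 58 × 60 + 37) = 3517.
Frame index = 3517 × 30 + 18 = 105528.

105528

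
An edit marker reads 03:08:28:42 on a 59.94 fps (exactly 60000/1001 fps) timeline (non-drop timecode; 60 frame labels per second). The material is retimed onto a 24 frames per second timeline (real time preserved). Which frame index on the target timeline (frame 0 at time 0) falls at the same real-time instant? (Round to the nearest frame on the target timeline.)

Source frame index: (3×3600 + 8×60 + 28) × 60 + 42 = 678522.
Real time: 678522 / (60000/1001) = 113200087/10000 s.
Target frame: (113200087/10000) × (24) = 339600261/1250 ≈ 271680.209 → 271680.

frame 271680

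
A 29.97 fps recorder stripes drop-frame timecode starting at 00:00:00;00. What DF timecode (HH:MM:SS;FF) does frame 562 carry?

Each 10-minute DF block holds 10 × 60 × 30 − 9 × 2 = 17982 frames. 562 ÷ 17982 → 0 full blocks, remainder 562.
Within the partial block the first minute is 1800 frames and each further minute 1798, so 0 further minute boundaries passed. Total skipped labels = 18 × 0 + 2 × 0 = 0.
Non-drop label index = 562 + 0 = 562; at 30 labels/s that is 00:00:18:22, i.e. DF 00:00:18;22.

00:00:18;22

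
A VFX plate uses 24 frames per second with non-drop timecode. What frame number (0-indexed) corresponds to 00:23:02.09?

Total seconds to the label: (0 × 3600 + 23 × 60 + 2) = 1382.
Frame index = 1382 × 24 + 9 = 33177.

33177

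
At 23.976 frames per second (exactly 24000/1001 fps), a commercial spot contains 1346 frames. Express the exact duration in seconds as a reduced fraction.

673673/12000 seconds

Running time = 1346 ÷ (24000/1001) = 1346 × 1001/24000 = 673673/12000 s.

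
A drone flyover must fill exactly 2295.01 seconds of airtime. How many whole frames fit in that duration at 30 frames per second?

68850 frames

Frames = 2295.01 × 30 = 688503/10 ≈ 68850.3000.
Complete frames: 68850.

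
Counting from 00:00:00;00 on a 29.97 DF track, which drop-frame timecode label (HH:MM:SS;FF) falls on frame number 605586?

Each 10-minute DF block holds 10 × 60 × 30 − 9 × 2 = 17982 frames. 605586 ÷ 17982 → 33 full blocks, remainder 12180.
Within the partial block the first minute is 1800 frames and each further minute 1798, so 6 further minute boundaries passed. Total skipped labels = 18 × 33 + 2 × 6 = 606.
Non-drop label index = 605586 + 606 = 606192; at 30 labels/s that is 05:36:46:12, i.e. DF 05:36:46;12.

05:36:46;12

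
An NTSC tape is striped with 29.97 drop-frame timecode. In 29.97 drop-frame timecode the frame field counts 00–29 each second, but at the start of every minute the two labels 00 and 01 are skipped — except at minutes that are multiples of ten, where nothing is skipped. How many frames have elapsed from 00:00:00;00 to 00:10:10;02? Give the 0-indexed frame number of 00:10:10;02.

18284

As if non-drop at 30 labels/s: (0 × 3600 + 10 × 60 + 10) × 30 + 2 = 18302.
Minute boundaries passed: 10; those not divisible by 10: 10 − 1 = 9; dropped labels = 2 × 9 = 18.
Actual frame index = 18302 − 18 = 18284.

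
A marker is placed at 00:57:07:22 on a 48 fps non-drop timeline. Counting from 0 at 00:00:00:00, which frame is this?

Total seconds to the label: (0 × 3600 + 57 × 60 + 7) = 3427.
Frame index = 3427 × 48 + 22 = 164518.

164518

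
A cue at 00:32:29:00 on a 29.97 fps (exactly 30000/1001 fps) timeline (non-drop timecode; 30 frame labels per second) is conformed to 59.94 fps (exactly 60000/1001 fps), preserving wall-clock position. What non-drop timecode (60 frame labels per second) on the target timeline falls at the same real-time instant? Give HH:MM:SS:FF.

Source frame index: (0×3600 + 32×60 + 29) × 30 + 0 = 58470.
Real time: 58470 / (30000/1001) = 1950949/1000 s.
Target frame: (1950949/1000) × (60000/1001) = 116940.
At 60 labels/s: frame 116940 → 00:32:29:00.

00:32:29:00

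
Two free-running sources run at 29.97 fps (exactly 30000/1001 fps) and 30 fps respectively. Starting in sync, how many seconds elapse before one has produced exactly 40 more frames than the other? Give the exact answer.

4004/3 seconds

The gap grows by |30 − 30000/1001| = 30/1001 frames per second.
Time for a 40-frame gap: 40 ÷ (30/1001) = 4004/3 s.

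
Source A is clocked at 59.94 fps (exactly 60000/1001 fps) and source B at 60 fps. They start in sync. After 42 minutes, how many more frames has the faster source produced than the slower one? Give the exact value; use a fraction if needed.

42 min = 2520 s.
A emits 60000/1001 × 2520 = 21600000/143 frames; B emits 60 × 2520 = 151200.
Difference = 21600/143 frames (≈ 151.0490); B is ahead of A.

21600/143 frames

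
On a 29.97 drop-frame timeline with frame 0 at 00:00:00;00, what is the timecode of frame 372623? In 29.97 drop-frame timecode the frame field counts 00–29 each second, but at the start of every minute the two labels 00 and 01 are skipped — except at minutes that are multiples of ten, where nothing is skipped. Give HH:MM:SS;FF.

03:27:13;07

Each 10-minute DF block holds 10 × 60 × 30 − 9 × 2 = 17982 frames. 372623 ÷ 17982 → 20 full blocks, remainder 12983.
Within the partial block the first minute is 1800 frames and each further minute 1798, so 7 further minute boundaries passed. Total skipped labels = 18 × 20 + 2 × 7 = 374.
Non-drop label index = 372623 + 374 = 372997; at 30 labels/s that is 03:27:13:07, i.e. DF 03:27:13;07.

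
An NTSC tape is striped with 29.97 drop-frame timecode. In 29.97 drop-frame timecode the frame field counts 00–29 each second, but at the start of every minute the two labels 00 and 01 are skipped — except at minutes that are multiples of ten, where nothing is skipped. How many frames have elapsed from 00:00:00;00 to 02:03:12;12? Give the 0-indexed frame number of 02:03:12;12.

221550

Complete 10-minute blocks: 12, each 17982 frames → 215784.
Remaining 3 whole minutes in the current block: 1800 + 2 × 1798 = 5396 frames.
Within the current minute: 12 × 30 + 12 − 2 = 370 (labels ;00/;01 skipped at this minute). Total = 215784 + 5396 + 370 = 221550.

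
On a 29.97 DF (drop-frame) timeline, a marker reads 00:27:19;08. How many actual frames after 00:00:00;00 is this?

As if non-drop at 30 labels/s: (0 × 3600 + 27 × 60 + 19) × 30 + 8 = 49178.
Minute boundaries passed: 27; those not divisible by 10: 27 − 2 = 25; dropped labels = 2 × 25 = 50.
Actual frame index = 49178 − 50 = 49128.

49128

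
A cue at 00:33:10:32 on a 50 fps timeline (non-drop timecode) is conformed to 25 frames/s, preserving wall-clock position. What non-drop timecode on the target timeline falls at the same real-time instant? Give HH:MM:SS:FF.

00:33:10:16

Source frame index: (0×3600 + 33×60 + 10) × 50 + 32 = 99532.
Real time: 99532 / (50) = 49766/25 s.
Target frame: (49766/25) × (25) = 49766.
At 25 labels/s: frame 49766 → 00:33:10:16.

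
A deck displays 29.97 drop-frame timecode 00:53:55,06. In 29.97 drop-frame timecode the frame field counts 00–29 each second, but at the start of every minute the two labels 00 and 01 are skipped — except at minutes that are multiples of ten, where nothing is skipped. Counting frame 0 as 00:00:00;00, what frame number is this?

96960

Complete 10-minute blocks: 5, each 17982 frames → 89910.
Remaining 3 whole minutes in the current block: 1800 + 2 × 1798 = 5396 frames.
Within the current minute: 55 × 30 + 6 − 2 = 1654 (labels ;00/;01 skipped at this minute). Total = 89910 + 5396 + 1654 = 96960.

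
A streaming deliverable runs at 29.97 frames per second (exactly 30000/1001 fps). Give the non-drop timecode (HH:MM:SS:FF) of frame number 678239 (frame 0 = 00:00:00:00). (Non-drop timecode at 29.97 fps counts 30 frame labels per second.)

678239 ÷ 30 = 22607 full seconds, remainder 29 frames.
22607 s = 6 h 16 min 47 s.
Timecode: 06:16:47:29.

06:16:47:29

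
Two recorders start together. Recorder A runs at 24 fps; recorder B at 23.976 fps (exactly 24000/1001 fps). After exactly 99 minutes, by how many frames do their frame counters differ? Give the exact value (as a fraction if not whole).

12960/91 frames

99 min = 5940 s.
A emits 24 × 5940 = 142560 frames; B emits 24000/1001 × 5940 = 12960000/91.
Difference = 12960/91 frames (≈ 142.4176); B is behind A.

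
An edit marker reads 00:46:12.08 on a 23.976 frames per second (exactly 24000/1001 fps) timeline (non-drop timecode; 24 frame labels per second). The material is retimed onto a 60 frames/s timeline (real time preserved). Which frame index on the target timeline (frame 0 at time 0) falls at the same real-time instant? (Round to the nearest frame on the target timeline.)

frame 166506

Source frame index: (0×3600 + 46×60 + 12) × 24 + 8 = 66536.
Real time: 66536 / (24000/1001) = 8325317/3000 s.
Target frame: (8325317/3000) × (60) = 8325317/50 ≈ 166506.340 → 166506.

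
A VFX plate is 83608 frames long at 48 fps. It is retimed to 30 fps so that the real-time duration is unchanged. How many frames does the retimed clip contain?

Target frames = source frames × (target rate / source rate) = 83608 × (30)/(48) = 83608 × 5/8 = 52255.

52255 frames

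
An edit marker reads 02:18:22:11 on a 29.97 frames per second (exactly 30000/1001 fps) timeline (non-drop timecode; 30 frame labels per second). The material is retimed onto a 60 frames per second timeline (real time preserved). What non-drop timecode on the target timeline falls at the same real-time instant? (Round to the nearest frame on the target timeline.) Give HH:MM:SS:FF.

Source frame index: (2×3600 + 18×60 + 22) × 30 + 11 = 249071.
Real time: 249071 / (30000/1001) = 249320071/30000 s.
Target frame: (249320071/30000) × (60) = 249320071/500 ≈ 498640.142 → 498640.
At 60 labels/s: frame 498640 → 02:18:30:40.

02:18:30:40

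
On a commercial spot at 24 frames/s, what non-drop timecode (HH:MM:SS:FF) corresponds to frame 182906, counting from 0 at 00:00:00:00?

02:07:01:02

182906 ÷ 24 = 7621 full seconds, remainder 2 frames.
7621 s = 2 h 7 min 1 s.
Timecode: 02:07:01:02.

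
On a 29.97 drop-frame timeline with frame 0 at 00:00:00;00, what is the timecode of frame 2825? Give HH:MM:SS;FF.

00:01:34;07

Each 10-minute DF block holds 10 × 60 × 30 − 9 × 2 = 17982 frames. 2825 ÷ 17982 → 0 full blocks, remainder 2825.
Within the partial block the first minute is 1800 frames and each further minute 1798, so 1 further minute boundary passed. Total skipped labels = 18 × 0 + 2 × 1 = 2.
Non-drop label index = 2825 + 2 = 2827; at 30 labels/s that is 00:01:34:07, i.e. DF 00:01:34;07.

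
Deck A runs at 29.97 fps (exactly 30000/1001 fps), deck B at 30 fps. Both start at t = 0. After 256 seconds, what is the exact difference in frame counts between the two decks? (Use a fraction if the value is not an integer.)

A emits 30000/1001 × 256 = 7680000/1001 frames; B emits 30 × 256 = 7680.
Difference = 7680/1001 frames (≈ 7.6723); B is ahead of A.

7680/1001 frames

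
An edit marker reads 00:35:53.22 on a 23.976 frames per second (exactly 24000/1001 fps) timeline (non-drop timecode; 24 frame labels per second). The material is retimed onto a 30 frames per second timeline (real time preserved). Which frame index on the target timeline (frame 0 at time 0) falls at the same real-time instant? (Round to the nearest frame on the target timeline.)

Source frame index: (0×3600 + 35×60 + 53) × 24 + 22 = 51694.
Real time: 51694 / (24000/1001) = 25872847/12000 s.
Target frame: (25872847/12000) × (30) = 25872847/400 ≈ 64682.118 → 64682.

frame 64682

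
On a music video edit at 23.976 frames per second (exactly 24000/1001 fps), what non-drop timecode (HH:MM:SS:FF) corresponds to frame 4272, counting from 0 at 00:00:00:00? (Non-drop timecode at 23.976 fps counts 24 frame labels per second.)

00:02:58:00

4272 ÷ 24 = 178 full seconds, remainder 0 frames.
178 s = 0 h 2 min 58 s.
Timecode: 00:02:58:00.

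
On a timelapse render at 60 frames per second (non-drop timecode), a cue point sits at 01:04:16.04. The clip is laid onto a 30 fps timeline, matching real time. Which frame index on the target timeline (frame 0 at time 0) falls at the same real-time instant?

Source frame index: (1×3600 + 4×60 + 16) × 60 + 4 = 231364.
Real time: 231364 / (60) = 57841/15 s.
Target frame: (57841/15) × (30) = 115682.

frame 115682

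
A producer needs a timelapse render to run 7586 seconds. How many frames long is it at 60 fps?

455160 frames

Frames = 7586 × 60 = 455160.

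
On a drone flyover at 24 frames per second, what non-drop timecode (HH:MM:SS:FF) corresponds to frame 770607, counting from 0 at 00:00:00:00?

770607 ÷ 24 = 32108 full seconds, remainder 15 frames.
32108 s = 8 h 55 min 8 s.
Timecode: 08:55:08:15.

08:55:08:15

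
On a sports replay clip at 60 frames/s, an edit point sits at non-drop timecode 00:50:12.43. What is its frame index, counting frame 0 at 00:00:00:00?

Total seconds to the label: (0 × 3600 + 50 × 60 + 12) = 3012.
Frame index = 3012 × 60 + 43 = 180763.

frame 180763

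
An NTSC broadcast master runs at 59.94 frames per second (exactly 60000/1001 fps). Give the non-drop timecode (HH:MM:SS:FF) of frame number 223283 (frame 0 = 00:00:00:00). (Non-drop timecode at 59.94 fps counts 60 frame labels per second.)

223283 ÷ 60 = 3721 full seconds, remainder 23 frames.
3721 s = 1 h 2 min 1 s.
Timecode: 01:02:01:23.

01:02:01:23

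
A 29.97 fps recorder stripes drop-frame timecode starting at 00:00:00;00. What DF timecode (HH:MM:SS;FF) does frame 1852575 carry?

Each 10-minute DF block holds 10 × 60 × 30 − 9 × 2 = 17982 frames. 1852575 ÷ 17982 → 103 full blocks, remainder 429.
Within the partial block the first minute is 1800 frames and each further minute 1798, so 0 further minute boundaries passed. Total skipped labels = 18 × 103 + 2 × 0 = 1854.
Non-drop label index = 1852575 + 1854 = 1854429; at 30 labels/s that is 17:10:14:09, i.e. DF 17:10:14;09.

17:10:14;09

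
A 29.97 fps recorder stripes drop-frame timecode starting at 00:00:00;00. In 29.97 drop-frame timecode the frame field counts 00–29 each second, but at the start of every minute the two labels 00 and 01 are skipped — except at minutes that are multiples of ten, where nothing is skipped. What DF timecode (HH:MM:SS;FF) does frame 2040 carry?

Each 10-minute DF block holds 10 × 60 × 30 − 9 × 2 = 17982 frames. 2040 ÷ 17982 → 0 full blocks, remainder 2040.
Within the partial block the first minute is 1800 frames and each further minute 1798, so 1 further minute boundary passed. Total skipped labels = 18 × 0 + 2 × 1 = 2.
Non-drop label index = 2040 + 2 = 2042; at 30 labels/s that is 00:01:08:02, i.e. DF 00:01:08;02.

00:01:08;02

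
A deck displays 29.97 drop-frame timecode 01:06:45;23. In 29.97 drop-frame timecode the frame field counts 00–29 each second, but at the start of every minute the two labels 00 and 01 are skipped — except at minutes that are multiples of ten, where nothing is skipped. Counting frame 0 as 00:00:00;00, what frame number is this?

As if non-drop at 30 labels/s: (1 × 3600 + 6 × 60 + 45) × 30 + 23 = 120173.
Minute boundaries passed: 66; those not divisible by 10: 66 − 6 = 60; dropped labels = 2 × 60 = 120.
Actual frame index = 120173 − 120 = 120053.

120053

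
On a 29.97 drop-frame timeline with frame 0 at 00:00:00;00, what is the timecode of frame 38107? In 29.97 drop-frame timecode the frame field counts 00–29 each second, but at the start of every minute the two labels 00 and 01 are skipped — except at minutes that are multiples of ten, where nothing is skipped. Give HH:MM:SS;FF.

00:21:11;15

Ten DF minutes hold 17982 frames, so frame 38107 lies in block 2 (frames 35964–53945) with 2143 frames into that block.
The block's first minute is 1800 frames and the rest 1798 each; 2143 frames reaches minute 1, so 2 × 18 + 1 × 2 = 38 labels have been skipped so far.
Adding those back, label number 38107 + 38 = 38145 at 30 labels/s is 1271 s + 15 f = 0 h 21 min 11 s frame 15, i.e. 00:21:11;15.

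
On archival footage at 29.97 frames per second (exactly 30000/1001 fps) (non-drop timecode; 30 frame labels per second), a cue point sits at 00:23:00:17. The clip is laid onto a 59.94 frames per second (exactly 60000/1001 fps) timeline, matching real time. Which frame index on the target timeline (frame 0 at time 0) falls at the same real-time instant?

frame 82834

Source frame index: (0×3600 + 23×60 + 0) × 30 + 17 = 41417.
Real time: 41417 / (30000/1001) = 41458417/30000 s.
Target frame: (41458417/30000) × (60000/1001) = 82834.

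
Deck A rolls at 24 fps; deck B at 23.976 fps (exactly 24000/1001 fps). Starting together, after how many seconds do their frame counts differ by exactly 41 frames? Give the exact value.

The gap grows by |24000/1001 − 24| = 24/1001 frames per second.
Time for a 41-frame gap: 41 ÷ (24/1001) = 41041/24 s.

41041/24 seconds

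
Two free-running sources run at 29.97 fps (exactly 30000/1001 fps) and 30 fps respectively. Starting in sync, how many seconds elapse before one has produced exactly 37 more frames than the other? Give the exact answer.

The gap grows by |30 − 30000/1001| = 30/1001 frames per second.
Time for a 37-frame gap: 37 ÷ (30/1001) = 37037/30 s.

37037/30 seconds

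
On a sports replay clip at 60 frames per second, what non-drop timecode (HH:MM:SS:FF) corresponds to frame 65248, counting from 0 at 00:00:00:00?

65248 ÷ 60 = 1087 full seconds, remainder 28 frames.
1087 s = 0 h 18 min 7 s.
Timecode: 00:18:07:28.

00:18:07:28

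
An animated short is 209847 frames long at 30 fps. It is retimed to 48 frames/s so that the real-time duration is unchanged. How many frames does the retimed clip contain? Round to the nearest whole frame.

335755 frames

Frames at target rate = 209847 × (48) / (30) = 1678776/5 ≈ 335755.200.
Nearest whole frame: 335755.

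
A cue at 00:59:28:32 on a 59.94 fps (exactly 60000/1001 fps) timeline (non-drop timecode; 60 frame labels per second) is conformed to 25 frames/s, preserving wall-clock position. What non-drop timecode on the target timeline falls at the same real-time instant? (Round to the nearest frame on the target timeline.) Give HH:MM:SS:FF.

00:59:32:03

Source frame index: (0×3600 + 59×60 + 28) × 60 + 32 = 214112.
Real time: 214112 / (60000/1001) = 6697691/1875 s.
Target frame: (6697691/1875) × (25) = 6697691/75 ≈ 89302.547 → 89303.
At 25 labels/s: frame 89303 → 00:59:32:03.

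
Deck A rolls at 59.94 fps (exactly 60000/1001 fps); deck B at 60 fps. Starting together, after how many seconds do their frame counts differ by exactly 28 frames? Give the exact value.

The gap grows by |60 − 60000/1001| = 60/1001 frames per second.
Time for a 28-frame gap: 28 ÷ (60/1001) = 7007/15 s.

7007/15 seconds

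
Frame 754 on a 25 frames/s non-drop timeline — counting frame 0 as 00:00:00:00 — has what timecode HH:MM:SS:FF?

00:00:30:04

754 ÷ 25 = 30 full seconds, remainder 4 frames.
30 s = 0 h 0 min 30 s.
Timecode: 00:00:30:04.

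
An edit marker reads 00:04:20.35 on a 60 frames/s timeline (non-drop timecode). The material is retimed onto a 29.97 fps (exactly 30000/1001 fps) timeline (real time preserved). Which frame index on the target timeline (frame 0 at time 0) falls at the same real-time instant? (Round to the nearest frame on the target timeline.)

Source frame index: (0×3600 + 4×60 + 20) × 60 + 35 = 15635.
Real time: 15635 / (60) = 3127/12 s.
Target frame: (3127/12) × (30000/1001) = 7817500/1001 ≈ 7809.690 → 7810.

frame 7810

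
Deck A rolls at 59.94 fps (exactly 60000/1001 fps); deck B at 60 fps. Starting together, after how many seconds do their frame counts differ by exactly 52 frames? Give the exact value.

The gap grows by |60 − 60000/1001| = 60/1001 frames per second.
Time for a 52-frame gap: 52 ÷ (60/1001) = 13013/15 s.

13013/15 seconds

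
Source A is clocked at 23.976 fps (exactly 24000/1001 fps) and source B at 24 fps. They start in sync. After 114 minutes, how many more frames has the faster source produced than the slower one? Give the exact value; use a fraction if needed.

114 min = 6840 s.
A emits 24000/1001 × 6840 = 164160000/1001 frames; B emits 24 × 6840 = 164160.
Difference = 164160/1001 frames (≈ 163.9960); B is ahead of A.

164160/1001 frames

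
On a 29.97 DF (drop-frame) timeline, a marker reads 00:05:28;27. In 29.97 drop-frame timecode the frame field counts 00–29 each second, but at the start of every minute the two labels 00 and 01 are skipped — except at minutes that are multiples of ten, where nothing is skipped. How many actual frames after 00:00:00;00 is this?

9857

As if non-drop at 30 labels/s: (0 × 3600 + 5 × 60 + 28) × 30 + 27 = 9867.
Minute boundaries passed: 5; those not divisible by 10: 5 − 0 = 5; dropped labels = 2 × 5 = 10.
Actual frame index = 9867 − 10 = 9857.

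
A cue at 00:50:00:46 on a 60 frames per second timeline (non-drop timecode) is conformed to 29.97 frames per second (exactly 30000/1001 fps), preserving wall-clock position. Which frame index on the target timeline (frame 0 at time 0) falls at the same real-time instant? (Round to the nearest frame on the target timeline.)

frame 89933

Source frame index: (0×3600 + 50×60 + 0) × 60 + 46 = 180046.
Real time: 180046 / (60) = 90023/30 s.
Target frame: (90023/30) × (30000/1001) = 90023000/1001 ≈ 89933.067 → 89933.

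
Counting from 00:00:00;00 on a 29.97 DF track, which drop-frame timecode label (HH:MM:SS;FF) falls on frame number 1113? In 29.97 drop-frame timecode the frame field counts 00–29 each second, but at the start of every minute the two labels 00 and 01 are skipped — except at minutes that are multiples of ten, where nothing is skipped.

00:00:37;03

Ten DF minutes hold 17982 frames, so frame 1113 lies in block 0 (frames 0–17981) with 1113 frames into that block.
The block's first minute is 1800 frames and the rest 1798 each; 1113 frames reaches minute 0, so 0 × 18 + 0 × 2 = 0 labels have been skipped so far.
Adding those back, label number 1113 + 0 = 1113 at 30 labels/s is 37 s + 3 f = 0 h 0 min 37 s frame 3, i.e. 00:00:37;03.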